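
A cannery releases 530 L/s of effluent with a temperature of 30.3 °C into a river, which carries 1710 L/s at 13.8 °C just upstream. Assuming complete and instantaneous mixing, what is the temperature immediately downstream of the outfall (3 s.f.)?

Flow-weighted mixing: C = (Q_r C_r + Q_w C_w)/(Q_r + Q_w)
= (1710×13.8 + 530×30.3)/(1710 + 530) = 39660/2240 = 17.70 °C.

17.7 °C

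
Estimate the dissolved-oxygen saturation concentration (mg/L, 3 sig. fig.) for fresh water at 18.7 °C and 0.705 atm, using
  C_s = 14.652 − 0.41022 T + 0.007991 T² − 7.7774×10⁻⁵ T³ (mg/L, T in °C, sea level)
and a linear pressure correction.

C_s ≈ 6.53 mg/L

At sea level: C_s = 14.652 − 0.41022×18.7 + 0.007991×18.7² − 7.7774×10⁻⁵×18.7³ = 9.267 mg/L.
Pressure correction: C_s' = 9.267 × 0.705 = 6.533 mg/L.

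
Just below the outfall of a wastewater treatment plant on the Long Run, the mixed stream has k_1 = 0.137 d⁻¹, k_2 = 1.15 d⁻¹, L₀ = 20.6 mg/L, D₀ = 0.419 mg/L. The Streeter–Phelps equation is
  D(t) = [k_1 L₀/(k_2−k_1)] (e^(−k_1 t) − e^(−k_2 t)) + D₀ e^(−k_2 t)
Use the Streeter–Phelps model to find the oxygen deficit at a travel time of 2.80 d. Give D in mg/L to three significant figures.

k_1 L₀/(k_2−k_1) = 0.137×20.6/(1.15−0.137) = 2.822/1.013 = 2.786 mg/L.
e^(−k_1 t) = e^(−0.137×2.800) = 0.6814; e^(−k_2 t) = e^(−1.15×2.800) = 0.03996.
D = 2.786 × (0.6814 − 0.03996) + 0.419 × 0.03996 = 1.787 + 0.01674 = 1.804 mg/L.

D ≈ 1.80 mg/L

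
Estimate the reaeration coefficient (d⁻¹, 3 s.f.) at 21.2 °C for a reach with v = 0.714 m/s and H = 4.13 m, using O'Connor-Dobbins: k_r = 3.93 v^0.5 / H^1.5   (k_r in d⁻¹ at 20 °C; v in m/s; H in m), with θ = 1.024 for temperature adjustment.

k_r ≈ 0.407 d⁻¹

k_r(20) = 3.93 × 0.714^0.5 / 4.13^1.5 = 3.93 × 0.8450 / 8.393 = 0.3957 d⁻¹.
k_r(21.2) = 0.3957 × 1.024^(21.2−20) = 0.3957 × 1.029 = 0.4071 d⁻¹.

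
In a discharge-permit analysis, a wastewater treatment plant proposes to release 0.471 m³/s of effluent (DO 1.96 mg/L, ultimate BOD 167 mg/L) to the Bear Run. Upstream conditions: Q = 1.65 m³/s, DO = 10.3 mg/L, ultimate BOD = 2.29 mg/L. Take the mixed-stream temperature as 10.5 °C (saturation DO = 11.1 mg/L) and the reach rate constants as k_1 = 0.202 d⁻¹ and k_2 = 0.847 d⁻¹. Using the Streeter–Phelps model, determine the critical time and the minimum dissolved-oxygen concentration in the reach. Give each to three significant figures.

Mixed DO = (1.65×10.3 + 0.471×1.96)/(1.65+0.471) = 17.92/2.121 = 8.448 mg/L.
Mixed L₀ = (1.65×2.29 + 0.471×167)/(2.121) = 82.44/2.121 = 38.87 mg/L.
Initial deficit D₀ = C_s − DO₀ = 11.1 − 8.448 = 2.652 mg/L.
t_c = (1/0.6450) ln[(0.847/0.202)(1 − 2.652×0.6450/(0.202×38.87))] = 1.550 × ln(3.279) = 1.841 d.
D_c = (0.202/0.847) × 38.87 × e^(−0.202×1.841) = 0.2385 × 38.87 × 0.6894 = 6.390 mg/L.
Minimum DO = 11.1 − 6.390 = 4.710 mg/L.

t_c ≈ 1.84 d; minimum DO ≈ 4.71 mg/L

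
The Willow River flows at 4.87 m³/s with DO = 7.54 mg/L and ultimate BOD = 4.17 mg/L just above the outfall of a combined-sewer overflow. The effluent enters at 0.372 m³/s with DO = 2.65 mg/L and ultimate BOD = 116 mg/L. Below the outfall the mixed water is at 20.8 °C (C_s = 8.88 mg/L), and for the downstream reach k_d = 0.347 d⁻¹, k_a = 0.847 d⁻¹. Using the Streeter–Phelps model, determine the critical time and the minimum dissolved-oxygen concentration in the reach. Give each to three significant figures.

Mixed DO = (4.87×7.54 + 0.372×2.65)/(4.87+0.372) = 37.71/5.242 = 7.193 mg/L.
Mixed L₀ = (4.87×4.17 + 0.372×116)/(5.242) = 63.46/5.242 = 12.11 mg/L.
Initial deficit D₀ = C_s − DO₀ = 8.88 − 7.193 = 1.687 mg/L.
t_c = (1/0.5000) ln[(0.847/0.347)(1 − 1.687×0.5000/(0.347×12.11))] = 2.000 × ln(1.951) = 1.336 d.
D_c = (0.347/0.847) × 12.11 × e^(−0.347×1.336) = 0.4097 × 12.11 × 0.6289 = 3.119 mg/L.
Minimum DO = 8.88 − 3.119 = 5.761 mg/L.

t_c ≈ 1.34 d; minimum DO ≈ 5.76 mg/L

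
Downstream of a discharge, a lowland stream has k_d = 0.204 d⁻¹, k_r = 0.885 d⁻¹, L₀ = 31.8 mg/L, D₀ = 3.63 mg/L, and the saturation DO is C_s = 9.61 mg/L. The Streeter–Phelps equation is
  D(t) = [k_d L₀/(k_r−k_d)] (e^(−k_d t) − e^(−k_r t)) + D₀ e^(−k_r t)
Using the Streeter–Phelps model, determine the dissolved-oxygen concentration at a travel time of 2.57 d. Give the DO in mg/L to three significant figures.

DO ≈ 4.58 mg/L

k_d L₀/(k_r−k_d) = 0.204×31.8/(0.885−0.204) = 6.487/0.6810 = 9.526 mg/L.
e^(−k_d t) = e^(−0.204×2.570) = 0.5920; e^(−k_r t) = e^(−0.885×2.570) = 0.1029.
D = 9.526 × (0.5920 − 0.1029) + 3.63 × 0.1029 = 4.659 + 0.3734 = 5.033 mg/L.
DO = C_s − D = 9.61 − 5.033 = 4.577 mg/L.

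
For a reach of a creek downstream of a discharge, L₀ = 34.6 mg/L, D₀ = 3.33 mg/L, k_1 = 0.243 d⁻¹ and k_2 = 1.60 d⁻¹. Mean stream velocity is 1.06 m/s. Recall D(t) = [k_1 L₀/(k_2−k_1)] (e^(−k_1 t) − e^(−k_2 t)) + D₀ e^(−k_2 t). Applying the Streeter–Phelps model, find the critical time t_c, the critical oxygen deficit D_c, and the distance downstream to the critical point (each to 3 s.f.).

t_c ≈ 0.821 d; D_c ≈ 4.30 mg/L; x_c ≈ 75.2 km

t_c = [1/(k_2−k_1)] ln[(k_2/k_1)(1 − D₀(k_2−k_1)/(k_1 L₀))]
= [1/(1.60−0.243)] ln[(1.60/0.243)(1 − 3.33×1.357/(0.243×34.6))]
= (1/1.357) ln[6.584 × 0.4625] = 0.7369 × ln(3.046) = 0.7369 × 1.114 = 0.8207 d.
L(t_c) = L₀ e^(−k_1 t_c) = 34.6 × 0.8192 = 28.34 mg/L, and at the critical point k_2 D_c = k_1 L, so D_c = (0.243/1.60) × 28.34 = 4.305 mg/L.
x_c = v t_c = 1.06 m/s × 0.8207 d × 86400 s/d = 75160 m ≈ 75.2 km.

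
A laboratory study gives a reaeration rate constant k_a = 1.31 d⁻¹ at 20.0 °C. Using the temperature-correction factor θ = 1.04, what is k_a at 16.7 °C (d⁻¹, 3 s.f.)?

k_a(T₂) = k_a(T₁) · θ^(T₂−T₁) = 1.31 × 1.04^(16.7−20.0)
= 1.31 × 1.04^-3.30 = 1.31 × 0.8786 = 1.151 d⁻¹.

k_a ≈ 1.15 d⁻¹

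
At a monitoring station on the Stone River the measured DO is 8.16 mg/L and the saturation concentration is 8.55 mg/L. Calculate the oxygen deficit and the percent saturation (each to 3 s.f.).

D = C_s − C = 8.55 − 8.16 = 0.390 mg/L.
% saturation = 8.16/8.55 × 100 = 95.4 %.

D ≈ 0.390 mg/L; 95.4 % saturation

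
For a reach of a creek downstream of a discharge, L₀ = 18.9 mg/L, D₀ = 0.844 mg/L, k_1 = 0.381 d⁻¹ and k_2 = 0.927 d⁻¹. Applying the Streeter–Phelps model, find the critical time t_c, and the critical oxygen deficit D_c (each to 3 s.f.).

With k_2/k_1 = 2.433 and 1 − D₀(k_2−k_1)/(k_1 L₀) = 0.9360,
t_c = ln(2.433 × 0.9360) / (0.927 − 0.381) = ln(2.277) / 0.5460 = 0.8230/0.5460 = 1.507 d.
D_c = (k_1/k_2) L₀ e^(−k_1 t_c) = (0.381/0.927) × 18.9 × e^(−0.381×1.507) = 0.4110 × 18.9 × 0.5631 = 4.374 mg/L.

t_c ≈ 1.51 d; D_c ≈ 4.37 mg/L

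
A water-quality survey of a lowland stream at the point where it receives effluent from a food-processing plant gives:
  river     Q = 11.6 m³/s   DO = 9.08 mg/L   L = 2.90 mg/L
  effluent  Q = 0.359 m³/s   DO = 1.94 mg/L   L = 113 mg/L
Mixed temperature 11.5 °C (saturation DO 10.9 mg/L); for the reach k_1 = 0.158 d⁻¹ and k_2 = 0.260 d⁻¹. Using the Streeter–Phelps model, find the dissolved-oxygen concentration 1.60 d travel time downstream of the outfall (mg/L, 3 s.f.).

Mixed DO = (11.6×9.08 + 0.359×1.94)/(11.6+0.359) = 106.0/11.96 = 8.866 mg/L.
Mixed L₀ = (11.6×2.90 + 0.359×113)/(11.96) = 74.21/11.96 = 6.205 mg/L.
Initial deficit D₀ = C_s − DO₀ = 10.9 − 8.866 = 2.034 mg/L.
D(1.60) = [0.158×6.205/(0.260−0.158)](e^(−0.158×1.60) − e^(−0.260×1.60)) + 2.034 e^(−0.260×1.60)
= 9.612 × (0.7766 − 0.6597) + 2.034 × 0.6597 = 2.466 mg/L.
DO = 10.9 − 2.466 = 8.434 mg/L.

DO ≈ 8.43 mg/L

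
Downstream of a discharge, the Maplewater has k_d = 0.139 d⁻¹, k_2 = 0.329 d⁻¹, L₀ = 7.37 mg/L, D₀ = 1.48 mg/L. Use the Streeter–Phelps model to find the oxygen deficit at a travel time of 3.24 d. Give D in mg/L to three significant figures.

k_d L₀/(k_2−k_d) = 0.139×7.37/(0.329−0.139) = 1.024/0.1900 = 5.392 mg/L.
e^(−k_d t) = e^(−0.139×3.240) = 0.6374; e^(−k_2 t) = e^(−0.329×3.240) = 0.3444.
D = 5.392 × (0.6374 − 0.3444) + 1.48 × 0.3444 = 1.580 + 0.5097 = 2.089 mg/L.

D ≈ 2.09 mg/L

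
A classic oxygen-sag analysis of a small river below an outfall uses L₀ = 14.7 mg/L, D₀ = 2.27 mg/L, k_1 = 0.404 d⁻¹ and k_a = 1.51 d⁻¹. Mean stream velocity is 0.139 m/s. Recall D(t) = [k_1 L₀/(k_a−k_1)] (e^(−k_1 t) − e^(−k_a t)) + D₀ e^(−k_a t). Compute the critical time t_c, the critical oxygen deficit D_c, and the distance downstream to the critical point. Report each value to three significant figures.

With k_a/k_1 = 3.738 and 1 − D₀(k_a−k_1)/(k_1 L₀) = 0.5773,
t_c = ln(3.738 × 0.5773) / (1.51 − 0.404) = ln(2.158) / 1.106 = 0.7690/1.106 = 0.6953 d.
L(t_c) = L₀ e^(−k_1 t_c) = 14.7 × 0.7551 = 11.10 mg/L, and at the critical point k_a D_c = k_1 L, so D_c = (0.404/1.51) × 11.10 = 2.970 mg/L.
x_c = v t_c = 0.139 m/s × 0.6953 d × 86400 s/d = 8350 m ≈ 8.35 km.

t_c ≈ 0.695 d; D_c ≈ 2.97 mg/L; x_c ≈ 8.35 km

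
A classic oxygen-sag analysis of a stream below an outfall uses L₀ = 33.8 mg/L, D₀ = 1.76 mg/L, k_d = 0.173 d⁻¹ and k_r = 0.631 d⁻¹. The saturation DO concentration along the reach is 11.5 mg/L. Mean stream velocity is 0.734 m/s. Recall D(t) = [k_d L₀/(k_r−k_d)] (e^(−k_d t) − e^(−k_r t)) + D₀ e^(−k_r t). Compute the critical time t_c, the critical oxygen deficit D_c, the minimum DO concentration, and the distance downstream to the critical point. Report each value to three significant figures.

t_c ≈ 2.50 d; D_c ≈ 6.01 mg/L; min DO ≈ 5.49 mg/L; x_c ≈ 159 km

With k_r/k_d = 3.647 and 1 − D₀(k_r−k_d)/(k_d L₀) = 0.8621,
t_c = ln(3.647 × 0.8621) / (0.631 − 0.173) = ln(3.145) / 0.4580 = 1.146/0.4580 = 2.501 d.
D_c = (k_d/k_r) L₀ e^(−k_d t_c) = (0.173/0.631) × 33.8 × e^(−0.173×2.501) = 0.2742 × 33.8 × 0.6487 = 6.012 mg/L.
Minimum DO = C_s − D_c = 11.5 − 6.012 = 5.488 mg/L.
x_c = v t_c = 0.734 m/s × 2.501 d × 86400 s/d = 158600 m ≈ 159 km.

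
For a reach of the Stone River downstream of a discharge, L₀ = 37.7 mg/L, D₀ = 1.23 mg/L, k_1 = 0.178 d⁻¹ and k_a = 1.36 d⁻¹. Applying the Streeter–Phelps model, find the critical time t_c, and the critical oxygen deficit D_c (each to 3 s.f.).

With k_a/k_1 = 7.640 and 1 − D₀(k_a−k_1)/(k_1 L₀) = 0.7833,
t_c = ln(7.640 × 0.7833) / (1.36 − 0.178) = ln(5.985) / 1.182 = 1.789/1.182 = 1.514 d.
D_c = (k_1/k_a) L₀ e^(−k_1 t_c) = (0.178/1.36) × 37.7 × e^(−0.178×1.514) = 0.1309 × 37.7 × 0.7638 = 3.769 mg/L.

t_c ≈ 1.51 d; D_c ≈ 3.77 mg/L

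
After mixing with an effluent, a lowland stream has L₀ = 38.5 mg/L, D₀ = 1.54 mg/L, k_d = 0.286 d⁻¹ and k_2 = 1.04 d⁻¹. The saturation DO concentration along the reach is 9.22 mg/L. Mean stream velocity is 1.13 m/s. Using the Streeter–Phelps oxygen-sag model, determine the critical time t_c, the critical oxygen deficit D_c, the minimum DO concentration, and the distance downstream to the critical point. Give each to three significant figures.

t_c ≈ 1.56 d; D_c ≈ 6.77 mg/L; min DO ≈ 2.45 mg/L; x_c ≈ 153 km

With k_2/k_d = 3.636 and 1 − D₀(k_2−k_d)/(k_d L₀) = 0.8945,
t_c = ln(3.636 × 0.8945) / (1.04 − 0.286) = ln(3.253) / 0.7540 = 1.180/0.7540 = 1.564 d.
L(t_c) = L₀ e^(−k_d t_c) = 38.5 × 0.6393 = 24.61 mg/L, and at the critical point k_2 D_c = k_d L, so D_c = (0.286/1.04) × 24.61 = 6.768 mg/L.
Minimum DO = C_s − D_c = 9.22 − 6.768 = 2.452 mg/L.
x_c = v t_c = 1.13 m/s × 1.564 d × 86400 s/d = 152700 m ≈ 153 km.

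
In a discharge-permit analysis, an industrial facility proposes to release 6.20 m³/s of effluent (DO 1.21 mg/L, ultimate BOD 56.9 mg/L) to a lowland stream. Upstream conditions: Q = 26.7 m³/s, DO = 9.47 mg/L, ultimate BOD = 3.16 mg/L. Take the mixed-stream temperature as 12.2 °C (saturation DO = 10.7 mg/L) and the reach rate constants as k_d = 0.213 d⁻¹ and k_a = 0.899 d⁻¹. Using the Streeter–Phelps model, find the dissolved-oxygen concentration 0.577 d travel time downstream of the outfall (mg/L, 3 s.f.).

Mixed DO = (26.7×9.47 + 6.20×1.21)/(26.7+6.20) = 260.4/32.90 = 7.913 mg/L.
Mixed L₀ = (26.7×3.16 + 6.20×56.9)/(32.90) = 437.2/32.90 = 13.29 mg/L.
Initial deficit D₀ = C_s − DO₀ = 10.7 − 7.913 = 2.787 mg/L.
D(0.577) = [0.213×13.29/(0.899−0.213)](e^(−0.213×0.577) − e^(−0.899×0.577)) + 2.787 e^(−0.899×0.577)
= 4.126 × (0.8844 − 0.5953) + 2.787 × 0.5953 = 2.851 mg/L.
DO = 10.7 − 2.851 = 7.849 mg/L.

DO ≈ 7.85 mg/L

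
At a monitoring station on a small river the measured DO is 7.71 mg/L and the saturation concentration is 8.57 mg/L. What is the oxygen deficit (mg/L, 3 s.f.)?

D ≈ 0.860 mg/L

D = C_s − C = 8.57 − 7.71 = 0.860 mg/L.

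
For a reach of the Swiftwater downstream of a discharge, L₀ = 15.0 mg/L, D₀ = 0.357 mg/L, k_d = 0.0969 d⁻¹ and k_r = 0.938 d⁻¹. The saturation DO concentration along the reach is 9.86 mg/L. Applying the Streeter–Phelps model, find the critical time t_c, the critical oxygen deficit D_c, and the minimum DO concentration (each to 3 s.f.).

At the critical point dD/dt = 0, so k_d L₀ e^(−k_d t) = k_r D. Substituting D(t) from the Streeter–Phelps equation and solving for t gives
t_c = ln[(k_r/k_d)(1 − D₀(k_r−k_d)/(k_d L₀))] / (k_r−k_d).
Here k_r−k_d = 0.8411 d⁻¹ and 1 − D₀(k_r−k_d)/(k_d L₀) = 1 − 0.357×0.8411/(0.0969×15.0) = 0.7934, so
t_c = ln(9.680 × 0.7934) / 0.8411 = 2.039 / 0.8411 = 2.424 d.
L(t_c) = L₀ e^(−k_d t_c) = 15.0 × 0.7907 = 11.86 mg/L, and at the critical point k_r D_c = k_d L, so D_c = (0.0969/0.938) × 11.86 = 1.225 mg/L.
Minimum DO = C_s − D_c = 9.86 − 1.225 = 8.635 mg/L.

t_c ≈ 2.42 d; D_c ≈ 1.23 mg/L; min DO ≈ 8.63 mg/L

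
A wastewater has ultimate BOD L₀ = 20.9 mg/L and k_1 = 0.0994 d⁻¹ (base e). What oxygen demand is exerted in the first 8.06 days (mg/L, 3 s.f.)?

y_t = L₀(1 − e^(−k_1 t)) = 20.9 × (1 − e^(−0.0994×8.06))
= 20.9 × (1 − 0.4488) = 20.9 × 0.5512 = 11.52 mg/L.

y ≈ 11.5 mg/L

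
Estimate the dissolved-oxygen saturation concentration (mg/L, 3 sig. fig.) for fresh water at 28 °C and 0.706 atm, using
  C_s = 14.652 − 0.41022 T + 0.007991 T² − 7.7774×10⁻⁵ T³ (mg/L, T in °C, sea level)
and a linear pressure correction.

At sea level: C_s = 14.652 − 0.41022×28 + 0.007991×28² − 7.7774×10⁻⁵×28³ = 7.723 mg/L.
Pressure correction: C_s' = 7.723 × 0.706 = 5.453 mg/L.

C_s ≈ 5.45 mg/L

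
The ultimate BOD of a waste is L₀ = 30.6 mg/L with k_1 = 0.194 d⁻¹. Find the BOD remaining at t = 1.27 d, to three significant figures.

L ≈ 23.9 mg/L

L_t = L₀ e^(−k_1 t) = 30.6 × e^(−0.194×1.27) = 30.6 × 0.7816 = 23.92 mg/L.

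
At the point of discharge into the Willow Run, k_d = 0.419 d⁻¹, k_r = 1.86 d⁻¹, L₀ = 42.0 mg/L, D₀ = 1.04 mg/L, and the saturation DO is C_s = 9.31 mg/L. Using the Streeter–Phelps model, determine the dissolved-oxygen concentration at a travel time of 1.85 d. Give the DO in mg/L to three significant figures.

k_d L₀/(k_r−k_d) = 0.419×42.0/(1.86−0.419) = 17.60/1.441 = 12.21 mg/L.
e^(−k_d t) = e^(−0.419×1.850) = 0.4606; e^(−k_r t) = e^(−1.86×1.850) = 0.03203.
D = 12.21 × (0.4606 − 0.03203) + 1.04 × 0.03203 = 5.234 + 0.03331 = 5.268 mg/L.
DO = C_s − D = 9.31 − 5.268 = 4.042 mg/L.

DO ≈ 4.04 mg/L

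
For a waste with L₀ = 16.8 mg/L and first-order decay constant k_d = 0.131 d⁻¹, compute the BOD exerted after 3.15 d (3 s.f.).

y ≈ 5.68 mg/L

y_t = L₀(1 − e^(−k_d t)) = 16.8 × (1 − e^(−0.131×3.15))
= 16.8 × (1 − 0.6619) = 16.8 × 0.3381 = 5.680 mg/L.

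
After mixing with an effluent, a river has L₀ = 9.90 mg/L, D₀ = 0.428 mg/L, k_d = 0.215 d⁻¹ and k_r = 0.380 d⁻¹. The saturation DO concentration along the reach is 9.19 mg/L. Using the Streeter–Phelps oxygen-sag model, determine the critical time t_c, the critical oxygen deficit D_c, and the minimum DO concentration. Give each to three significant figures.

With k_r/k_d = 1.767 and 1 − D₀(k_r−k_d)/(k_d L₀) = 0.9668,
t_c = ln(1.767 × 0.9668) / (0.380 − 0.215) = ln(1.709) / 0.1650 = 0.5358/0.1650 = 3.247 d.
L(t_c) = L₀ e^(−k_d t_c) = 9.90 × 0.4975 = 4.925 mg/L, and at the critical point k_r D_c = k_d L, so D_c = (0.215/0.380) × 4.925 = 2.787 mg/L.
Minimum DO = C_s − D_c = 9.19 − 2.787 = 6.403 mg/L.

t_c ≈ 3.25 d; D_c ≈ 2.79 mg/L; min DO ≈ 6.40 mg/L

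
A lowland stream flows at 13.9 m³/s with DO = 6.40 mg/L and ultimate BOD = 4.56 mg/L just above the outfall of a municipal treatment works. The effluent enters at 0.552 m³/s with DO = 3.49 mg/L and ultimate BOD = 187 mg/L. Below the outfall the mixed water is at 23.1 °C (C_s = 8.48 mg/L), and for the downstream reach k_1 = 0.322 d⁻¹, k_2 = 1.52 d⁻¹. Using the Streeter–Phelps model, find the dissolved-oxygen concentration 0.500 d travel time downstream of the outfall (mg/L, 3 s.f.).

DO ≈ 6.27 mg/L

Mixed DO = (13.9×6.40 + 0.552×3.49)/(13.9+0.552) = 90.89/14.45 = 6.289 mg/L.
Mixed L₀ = (13.9×4.56 + 0.552×187)/(14.45) = 166.6/14.45 = 11.53 mg/L.
Initial deficit D₀ = C_s − DO₀ = 8.48 − 6.289 = 2.191 mg/L.
D(0.500) = [0.322×11.53/(1.52−0.322)](e^(−0.322×0.500) − e^(−1.52×0.500)) + 2.191 e^(−1.52×0.500)
= 3.099 × (0.8513 − 0.4677) + 2.191 × 0.4677 = 2.213 mg/L.
DO = 8.48 − 2.213 = 6.267 mg/L.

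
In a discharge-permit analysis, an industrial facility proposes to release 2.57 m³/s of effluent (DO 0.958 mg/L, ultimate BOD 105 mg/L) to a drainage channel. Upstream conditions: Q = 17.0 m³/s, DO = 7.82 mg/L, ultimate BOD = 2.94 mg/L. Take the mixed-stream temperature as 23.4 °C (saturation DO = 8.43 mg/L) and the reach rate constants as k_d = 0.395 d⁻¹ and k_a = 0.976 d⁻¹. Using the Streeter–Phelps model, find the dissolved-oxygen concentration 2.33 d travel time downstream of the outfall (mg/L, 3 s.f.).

DO ≈ 4.99 mg/L

Mixed DO = (17.0×7.82 + 2.57×0.958)/(17.0+2.57) = 135.4/19.57 = 6.919 mg/L.
Mixed L₀ = (17.0×2.94 + 2.57×105)/(19.57) = 319.8/19.57 = 16.34 mg/L.
Initial deficit D₀ = C_s − DO₀ = 8.43 − 6.919 = 1.511 mg/L.
D(2.33) = [0.395×16.34/(0.976−0.395)](e^(−0.395×2.33) − e^(−0.976×2.33)) + 1.511 e^(−0.976×2.33)
= 11.11 × (0.3984 − 0.1029) + 1.511 × 0.1029 = 3.439 mg/L.
DO = 8.43 − 3.439 = 4.991 mg/L.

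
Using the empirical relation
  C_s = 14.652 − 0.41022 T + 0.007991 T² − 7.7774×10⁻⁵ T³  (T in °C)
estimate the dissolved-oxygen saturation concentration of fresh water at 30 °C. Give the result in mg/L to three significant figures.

C_s = 14.652 − 0.41022×30 + 0.007991×30² − 7.7774×10⁻⁵×30³ = 7.437 mg/L.

C_s ≈ 7.44 mg/L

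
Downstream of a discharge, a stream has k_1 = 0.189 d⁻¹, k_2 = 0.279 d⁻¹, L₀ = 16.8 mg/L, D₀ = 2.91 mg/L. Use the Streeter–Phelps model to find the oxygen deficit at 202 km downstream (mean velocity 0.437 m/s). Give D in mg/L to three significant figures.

Travel time t = x/v = 202 km / (0.437 m/s) = 202000 m / 0.437 m/s = 462200 s = 5.350 d.
k_1 L₀/(k_2−k_1) = 0.189×16.8/(0.279−0.189) = 3.175/0.09000 = 35.28 mg/L.
e^(−k_1 t) = e^(−0.189×5.350) = 0.3638; e^(−k_2 t) = e^(−0.279×5.350) = 0.2248.
D = 35.28 × (0.3638 − 0.2248) + 2.91 × 0.2248 = 4.905 + 0.6541 = 5.559 mg/L.

D ≈ 5.56 mg/L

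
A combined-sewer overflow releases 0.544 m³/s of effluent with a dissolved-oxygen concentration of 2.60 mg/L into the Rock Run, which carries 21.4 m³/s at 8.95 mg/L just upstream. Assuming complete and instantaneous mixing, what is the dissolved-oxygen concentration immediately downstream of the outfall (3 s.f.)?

Flow-weighted mixing: C = (Q_r C_r + Q_w C_w)/(Q_r + Q_w)
= (21.4×8.95 + 0.544×2.60)/(21.4 + 0.544) = 192.9/21.94 = 8.793 mg/L.

8.79 mg/L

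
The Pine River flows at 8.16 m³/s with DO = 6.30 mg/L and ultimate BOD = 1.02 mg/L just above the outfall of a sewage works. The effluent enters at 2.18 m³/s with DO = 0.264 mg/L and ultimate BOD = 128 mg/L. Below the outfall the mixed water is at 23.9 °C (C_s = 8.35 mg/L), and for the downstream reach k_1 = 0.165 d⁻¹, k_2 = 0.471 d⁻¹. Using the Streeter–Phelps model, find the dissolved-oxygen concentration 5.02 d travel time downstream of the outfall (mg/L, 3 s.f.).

Mixed DO = (8.16×6.30 + 2.18×0.264)/(8.16+2.18) = 51.98/10.34 = 5.027 mg/L.
Mixed L₀ = (8.16×1.02 + 2.18×128)/(10.34) = 287.4/10.34 = 27.79 mg/L.
Initial deficit D₀ = C_s − DO₀ = 8.35 − 5.027 = 3.323 mg/L.
D(5.02) = [0.165×27.79/(0.471−0.165)](e^(−0.165×5.02) − e^(−0.471×5.02)) + 3.323 e^(−0.471×5.02)
= 14.99 × (0.4368 − 0.09400) + 3.323 × 0.09400 = 5.449 mg/L.
DO = 8.35 − 5.449 = 2.901 mg/L.

DO ≈ 2.90 mg/L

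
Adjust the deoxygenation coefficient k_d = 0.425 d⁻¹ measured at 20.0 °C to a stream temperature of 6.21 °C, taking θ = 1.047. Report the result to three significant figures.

k_d ≈ 0.226 d⁻¹

k_d(T₂) = k_d(T₁) · θ^(T₂−T₁) = 0.425 × 1.047^(6.21−20.0)
= 0.425 × 1.047^-13.8 = 0.425 × 0.5308 = 0.2256 d⁻¹.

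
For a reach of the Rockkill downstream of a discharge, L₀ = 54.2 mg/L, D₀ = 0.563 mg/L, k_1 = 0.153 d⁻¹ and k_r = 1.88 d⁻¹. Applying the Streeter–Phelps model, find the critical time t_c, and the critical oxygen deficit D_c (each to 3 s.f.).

t_c = [1/(k_r−k_1)] ln[(k_r/k_1)(1 − D₀(k_r−k_1)/(k_1 L₀))]
= [1/(1.88−0.153)] ln[(1.88/0.153)(1 − 0.563×1.727/(0.153×54.2))]
= (1/1.727) ln[12.29 × 0.8828] = 0.5790 × ln(10.85) = 0.5790 × 2.384 = 1.380 d.
L(t_c) = L₀ e^(−k_1 t_c) = 54.2 × 0.8096 = 43.88 mg/L, and at the critical point k_r D_c = k_1 L, so D_c = (0.153/1.88) × 43.88 = 3.571 mg/L.

t_c ≈ 1.38 d; D_c ≈ 3.57 mg/L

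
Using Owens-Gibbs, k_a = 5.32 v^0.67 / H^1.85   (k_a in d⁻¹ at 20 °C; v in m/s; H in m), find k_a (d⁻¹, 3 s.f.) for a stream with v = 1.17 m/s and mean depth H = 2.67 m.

k_a = 5.32 × 1.17^0.67 / 2.67^1.85 = 5.32 × 1.111 / 6.152 = 0.9606 d⁻¹.

k_a ≈ 0.961 d⁻¹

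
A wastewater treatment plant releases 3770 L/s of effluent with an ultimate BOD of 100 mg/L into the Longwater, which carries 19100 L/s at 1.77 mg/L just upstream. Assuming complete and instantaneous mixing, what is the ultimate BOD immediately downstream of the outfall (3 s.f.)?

Flow-weighted mixing: C = (Q_r C_r + Q_w C_w)/(Q_r + Q_w)
= (19100×1.77 + 3770×100)/(19100 + 3770) = 410800/22870 = 17.96 mg/L.

18.0 mg/L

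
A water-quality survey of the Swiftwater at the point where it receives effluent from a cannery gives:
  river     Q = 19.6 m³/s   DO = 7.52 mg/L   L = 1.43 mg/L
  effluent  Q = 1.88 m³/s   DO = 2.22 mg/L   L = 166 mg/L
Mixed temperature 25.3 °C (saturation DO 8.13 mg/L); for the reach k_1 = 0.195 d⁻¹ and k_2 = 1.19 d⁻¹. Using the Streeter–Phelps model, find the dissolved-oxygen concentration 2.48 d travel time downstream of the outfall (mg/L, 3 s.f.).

Mixed DO = (19.6×7.52 + 1.88×2.22)/(19.6+1.88) = 151.6/21.48 = 7.056 mg/L.
Mixed L₀ = (19.6×1.43 + 1.88×166)/(21.48) = 340.1/21.48 = 15.83 mg/L.
Initial deficit D₀ = C_s − DO₀ = 8.13 − 7.056 = 1.074 mg/L.
D(2.48) = [0.195×15.83/(1.19−0.195)](e^(−0.195×2.48) − e^(−1.19×2.48)) + 1.074 e^(−1.19×2.48)
= 3.103 × (0.6166 − 0.05228) + 1.074 × 0.05228 = 1.807 mg/L.
DO = 8.13 − 1.807 = 6.323 mg/L.

DO ≈ 6.32 mg/L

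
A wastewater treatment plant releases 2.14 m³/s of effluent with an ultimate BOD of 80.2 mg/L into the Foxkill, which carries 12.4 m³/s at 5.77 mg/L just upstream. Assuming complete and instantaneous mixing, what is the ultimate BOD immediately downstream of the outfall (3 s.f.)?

Flow-weighted mixing: C = (Q_r C_r + Q_w C_w)/(Q_r + Q_w)
= (12.4×5.77 + 2.14×80.2)/(12.4 + 2.14) = 243.2/14.54 = 16.72 mg/L.

16.7 mg/L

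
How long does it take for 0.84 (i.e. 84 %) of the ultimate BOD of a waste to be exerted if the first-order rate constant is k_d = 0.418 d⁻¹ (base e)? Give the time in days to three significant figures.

t ≈ 4.38 d

y/L₀ = 1 − e^(−k_d t) = 0.84 ⇒ e^(−k_d t) = 0.160
t = −ln(0.160) / 0.418 = 1.833 / 0.418 = 4.384 d.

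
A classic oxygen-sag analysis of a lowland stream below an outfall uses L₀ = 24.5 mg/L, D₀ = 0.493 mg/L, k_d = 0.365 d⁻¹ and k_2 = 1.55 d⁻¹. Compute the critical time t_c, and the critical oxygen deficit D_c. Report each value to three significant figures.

t_c = [1/(k_2−k_d)] ln[(k_2/k_d)(1 − D₀(k_2−k_d)/(k_d L₀))]
= [1/(1.55−0.365)] ln[(1.55/0.365)(1 − 0.493×1.185/(0.365×24.5))]
= (1/1.185) ln[4.247 × 0.9347] = 0.8439 × ln(3.969) = 0.8439 × 1.379 = 1.163 d.
D_c = (k_d/k_2) L₀ e^(−k_d t_c) = (0.365/1.55) × 24.5 × e^(−0.365×1.163) = 0.2355 × 24.5 × 0.6540 = 3.773 mg/L.

t_c ≈ 1.16 d; D_c ≈ 3.77 mg/L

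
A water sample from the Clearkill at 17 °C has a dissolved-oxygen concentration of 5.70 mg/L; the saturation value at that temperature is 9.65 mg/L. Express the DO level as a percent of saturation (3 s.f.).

59.1 % saturation

% saturation = C/C_s × 100 = 5.70/9.65 × 100 = 59.1 %.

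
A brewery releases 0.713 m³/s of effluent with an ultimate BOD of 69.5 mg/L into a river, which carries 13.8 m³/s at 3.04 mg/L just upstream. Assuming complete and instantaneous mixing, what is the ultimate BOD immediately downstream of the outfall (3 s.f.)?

6.31 mg/L

Flow-weighted mixing: C = (Q_r C_r + Q_w C_w)/(Q_r + Q_w)
= (13.8×3.04 + 0.713×69.5)/(13.8 + 0.713) = 91.51/14.51 = 6.305 mg/L.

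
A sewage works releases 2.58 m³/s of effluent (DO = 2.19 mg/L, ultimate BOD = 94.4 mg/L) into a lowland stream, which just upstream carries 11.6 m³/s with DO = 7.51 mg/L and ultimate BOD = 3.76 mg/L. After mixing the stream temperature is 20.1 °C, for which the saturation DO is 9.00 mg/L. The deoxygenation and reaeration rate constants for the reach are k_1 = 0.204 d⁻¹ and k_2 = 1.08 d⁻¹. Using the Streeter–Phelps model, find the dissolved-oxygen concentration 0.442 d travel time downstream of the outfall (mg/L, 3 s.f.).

Mixed DO = (11.6×7.51 + 2.58×2.19)/(11.6+2.58) = 92.77/14.18 = 6.542 mg/L.
Mixed L₀ = (11.6×3.76 + 2.58×94.4)/(14.18) = 287.2/14.18 = 20.25 mg/L.
Initial deficit D₀ = C_s − DO₀ = 9.00 − 6.542 = 2.458 mg/L.
D(0.442) = [0.204×20.25/(1.08−0.204)](e^(−0.204×0.442) − e^(−1.08×0.442)) + 2.458 e^(−1.08×0.442)
= 4.716 × (0.9138 − 0.6204) + 2.458 × 0.6204 = 2.908 mg/L.
DO = 9.00 − 2.908 = 6.092 mg/L.

DO ≈ 6.09 mg/L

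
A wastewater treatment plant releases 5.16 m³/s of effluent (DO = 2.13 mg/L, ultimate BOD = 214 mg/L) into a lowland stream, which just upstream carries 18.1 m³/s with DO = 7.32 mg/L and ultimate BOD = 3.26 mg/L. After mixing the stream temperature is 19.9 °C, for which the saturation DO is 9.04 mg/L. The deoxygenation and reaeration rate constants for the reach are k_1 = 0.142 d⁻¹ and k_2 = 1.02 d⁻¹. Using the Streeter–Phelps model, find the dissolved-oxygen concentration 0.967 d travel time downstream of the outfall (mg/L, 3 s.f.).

DO ≈ 3.94 mg/L

Mixed DO = (18.1×7.32 + 5.16×2.13)/(18.1+5.16) = 143.5/23.26 = 6.169 mg/L.
Mixed L₀ = (18.1×3.26 + 5.16×214)/(23.26) = 1163/23.26 = 50.01 mg/L.
Initial deficit D₀ = C_s − DO₀ = 9.04 − 6.169 = 2.871 mg/L.
D(0.967) = [0.142×50.01/(1.02−0.142)](e^(−0.142×0.967) − e^(−1.02×0.967)) + 2.871 e^(−1.02×0.967)
= 8.088 × (0.8717 − 0.3729) + 2.871 × 0.3729 = 5.105 mg/L.
DO = 9.04 − 5.105 = 3.935 mg/L.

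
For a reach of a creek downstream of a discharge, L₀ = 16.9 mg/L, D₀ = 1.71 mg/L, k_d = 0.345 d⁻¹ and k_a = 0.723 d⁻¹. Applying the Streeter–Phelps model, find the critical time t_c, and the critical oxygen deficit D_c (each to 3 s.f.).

t_c ≈ 1.65 d; D_c ≈ 4.57 mg/L

t_c = [1/(k_a−k_d)] ln[(k_a/k_d)(1 − D₀(k_a−k_d)/(k_d L₀))]
= [1/(0.723−0.345)] ln[(0.723/0.345)(1 − 1.71×0.3780/(0.345×16.9))]
= (1/0.3780) ln[2.096 × 0.8891] = 2.646 × ln(1.863) = 2.646 × 0.6224 = 1.646 d.
D_c = (k_d/k_a) L₀ e^(−k_d t_c) = (0.345/0.723) × 16.9 × e^(−0.345×1.646) = 0.4772 × 16.9 × 0.5666 = 4.570 mg/L.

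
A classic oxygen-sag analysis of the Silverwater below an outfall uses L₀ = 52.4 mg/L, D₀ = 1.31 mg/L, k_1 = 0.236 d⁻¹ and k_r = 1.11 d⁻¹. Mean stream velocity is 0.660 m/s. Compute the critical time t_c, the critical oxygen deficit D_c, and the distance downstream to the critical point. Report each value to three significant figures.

t_c ≈ 1.66 d; D_c ≈ 7.53 mg/L; x_c ≈ 94.7 km

At the critical point dD/dt = 0, so k_1 L₀ e^(−k_1 t) = k_r D. Substituting D(t) from the Streeter–Phelps equation and solving for t gives
t_c = ln[(k_r/k_1)(1 − D₀(k_r−k_1)/(k_1 L₀))] / (k_r−k_1).
Here k_r−k_1 = 0.8740 d⁻¹ and 1 − D₀(k_r−k_1)/(k_1 L₀) = 1 − 1.31×0.8740/(0.236×52.4) = 0.9074, so
t_c = ln(4.703 × 0.9074) / 0.8740 = 1.451 / 0.8740 = 1.660 d.
L(t_c) = L₀ e^(−k_1 t_c) = 52.4 × 0.6758 = 35.41 mg/L, and at the critical point k_r D_c = k_1 L, so D_c = (0.236/1.11) × 35.41 = 7.529 mg/L.
x_c = v t_c = 0.660 m/s × 1.660 d × 86400 s/d = 94680 m ≈ 94.7 km.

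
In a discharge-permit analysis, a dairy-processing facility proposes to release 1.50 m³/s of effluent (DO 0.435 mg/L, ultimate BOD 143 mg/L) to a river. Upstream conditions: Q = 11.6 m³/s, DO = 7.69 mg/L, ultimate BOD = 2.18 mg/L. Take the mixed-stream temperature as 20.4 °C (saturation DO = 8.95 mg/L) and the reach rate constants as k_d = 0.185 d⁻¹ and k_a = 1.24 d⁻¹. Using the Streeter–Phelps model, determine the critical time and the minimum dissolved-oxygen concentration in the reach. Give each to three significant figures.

Mixed DO = (11.6×7.69 + 1.50×0.435)/(11.6+1.50) = 89.86/13.10 = 6.859 mg/L.
Mixed L₀ = (11.6×2.18 + 1.50×143)/(13.10) = 239.8/13.10 = 18.30 mg/L.
Initial deficit D₀ = C_s − DO₀ = 8.95 − 6.859 = 2.091 mg/L.
t_c = (1/1.055) ln[(1.24/0.185)(1 − 2.091×1.055/(0.185×18.30))] = 0.9479 × ln(2.337) = 0.8045 d.
D_c = (0.185/1.24) × 18.30 × e^(−0.185×0.8045) = 0.1492 × 18.30 × 0.8617 = 2.353 mg/L.
Minimum DO = 8.95 − 2.353 = 6.597 mg/L.

t_c ≈ 0.805 d; minimum DO ≈ 6.60 mg/L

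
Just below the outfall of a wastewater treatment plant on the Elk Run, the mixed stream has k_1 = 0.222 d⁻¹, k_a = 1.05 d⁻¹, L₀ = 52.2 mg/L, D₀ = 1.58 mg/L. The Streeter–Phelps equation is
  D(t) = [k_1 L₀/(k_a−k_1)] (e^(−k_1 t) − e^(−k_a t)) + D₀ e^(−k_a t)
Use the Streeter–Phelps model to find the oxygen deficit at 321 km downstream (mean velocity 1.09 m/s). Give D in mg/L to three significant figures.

Travel time t = x/v = 321 km / (1.09 m/s) = 321000 m / 1.09 m/s = 294500 s = 3.409 d.
k_1 L₀/(k_a−k_1) = 0.222×52.2/(1.05−0.222) = 11.59/0.8280 = 14.00 mg/L.
e^(−k_1 t) = e^(−0.222×3.409) = 0.4692; e^(−k_a t) = e^(−1.05×3.409) = 0.02791.
D = 14.00 × (0.4692 − 0.02791) + 1.58 × 0.02791 = 6.176 + 0.04409 = 6.221 mg/L.

D ≈ 6.22 mg/L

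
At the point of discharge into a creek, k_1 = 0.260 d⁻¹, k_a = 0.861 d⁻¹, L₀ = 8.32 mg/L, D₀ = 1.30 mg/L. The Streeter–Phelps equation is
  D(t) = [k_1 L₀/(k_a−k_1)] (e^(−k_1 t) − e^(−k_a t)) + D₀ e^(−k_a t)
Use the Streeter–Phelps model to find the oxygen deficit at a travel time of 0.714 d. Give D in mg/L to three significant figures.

D ≈ 1.75 mg/L

k_1 L₀/(k_a−k_1) = 0.260×8.32/(0.861−0.260) = 2.163/0.6010 = 3.599 mg/L.
e^(−k_1 t) = e^(−0.260×0.7140) = 0.8306; e^(−k_a t) = e^(−0.861×0.7140) = 0.5408.
D = 3.599 × (0.8306 − 0.5408) + 1.30 × 0.5408 = 1.043 + 0.7030 = 1.746 mg/L.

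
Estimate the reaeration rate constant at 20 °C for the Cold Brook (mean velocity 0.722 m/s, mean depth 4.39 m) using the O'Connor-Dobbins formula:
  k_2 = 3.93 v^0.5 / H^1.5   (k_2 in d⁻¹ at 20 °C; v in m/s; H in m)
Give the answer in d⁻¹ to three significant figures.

k_2 = 3.93 × 0.722^0.5 / 4.39^1.5 = 3.93 × 0.8497 / 9.198 = 0.3630 d⁻¹.

k_2 ≈ 0.363 d⁻¹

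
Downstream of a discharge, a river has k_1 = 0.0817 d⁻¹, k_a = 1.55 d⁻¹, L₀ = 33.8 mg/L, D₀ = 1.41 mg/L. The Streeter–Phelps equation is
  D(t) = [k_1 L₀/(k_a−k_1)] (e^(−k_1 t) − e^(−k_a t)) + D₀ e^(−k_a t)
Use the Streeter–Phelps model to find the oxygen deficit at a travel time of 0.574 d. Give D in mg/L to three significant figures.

k_1 L₀/(k_a−k_1) = 0.0817×33.8/(1.55−0.0817) = 2.761/1.468 = 1.881 mg/L.
e^(−k_1 t) = e^(−0.0817×0.5740) = 0.9542; e^(−k_a t) = e^(−1.55×0.5740) = 0.4108.
D = 1.881 × (0.9542 − 0.4108) + 1.41 × 0.4108 = 1.022 + 0.5792 = 1.601 mg/L.

D ≈ 1.60 mg/L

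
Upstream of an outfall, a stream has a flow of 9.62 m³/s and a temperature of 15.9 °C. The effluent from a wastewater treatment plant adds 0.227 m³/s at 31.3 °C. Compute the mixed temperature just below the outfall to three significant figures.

Flow-weighted mixing: C = (Q_r C_r + Q_w C_w)/(Q_r + Q_w)
= (9.62×15.9 + 0.227×31.3)/(9.62 + 0.227) = 160.1/9.847 = 16.26 °C.

16.3 °C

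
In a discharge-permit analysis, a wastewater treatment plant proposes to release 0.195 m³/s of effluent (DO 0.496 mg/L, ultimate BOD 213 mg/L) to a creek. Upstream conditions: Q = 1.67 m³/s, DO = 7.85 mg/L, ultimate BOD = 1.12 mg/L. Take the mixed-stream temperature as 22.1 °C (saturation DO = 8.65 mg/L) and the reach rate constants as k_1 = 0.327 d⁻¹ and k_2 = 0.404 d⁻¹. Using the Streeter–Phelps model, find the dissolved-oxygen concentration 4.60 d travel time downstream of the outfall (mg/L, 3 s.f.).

DO ≈ 1.86 mg/L

Mixed DO = (1.67×7.85 + 0.195×0.496)/(1.67+0.195) = 13.21/1.865 = 7.081 mg/L.
Mixed L₀ = (1.67×1.12 + 0.195×213)/(1.865) = 43.41/1.865 = 23.27 mg/L.
Initial deficit D₀ = C_s − DO₀ = 8.65 − 7.081 = 1.569 mg/L.
D(4.60) = [0.327×23.27/(0.404−0.327)](e^(−0.327×4.60) − e^(−0.404×4.60)) + 1.569 e^(−0.404×4.60)
= 98.84 × (0.2222 − 0.1559) + 1.569 × 0.1559 = 6.795 mg/L.
DO = 8.65 − 6.795 = 1.855 mg/L.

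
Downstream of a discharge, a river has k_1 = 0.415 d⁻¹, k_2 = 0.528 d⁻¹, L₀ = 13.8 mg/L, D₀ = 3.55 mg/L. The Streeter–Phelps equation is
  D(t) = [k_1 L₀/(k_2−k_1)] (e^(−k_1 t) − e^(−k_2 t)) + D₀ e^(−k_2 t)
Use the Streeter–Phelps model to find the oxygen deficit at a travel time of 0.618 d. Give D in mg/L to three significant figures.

k_1 L₀/(k_2−k_1) = 0.415×13.8/(0.528−0.415) = 5.727/0.1130 = 50.68 mg/L.
e^(−k_1 t) = e^(−0.415×0.6180) = 0.7738; e^(−k_2 t) = e^(−0.528×0.6180) = 0.7216.
D = 50.68 × (0.7738 − 0.7216) + 3.55 × 0.7216 = 2.645 + 2.562 = 5.207 mg/L.

D ≈ 5.21 mg/L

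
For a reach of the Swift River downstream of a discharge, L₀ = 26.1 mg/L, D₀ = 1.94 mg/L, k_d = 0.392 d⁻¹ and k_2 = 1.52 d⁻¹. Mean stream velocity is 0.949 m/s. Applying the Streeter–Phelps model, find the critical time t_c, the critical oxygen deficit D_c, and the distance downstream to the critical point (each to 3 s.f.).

t_c ≈ 0.988 d; D_c ≈ 4.57 mg/L; x_c ≈ 81.0 km

t_c = [1/(k_2−k_d)] ln[(k_2/k_d)(1 − D₀(k_2−k_d)/(k_d L₀))]
= [1/(1.52−0.392)] ln[(1.52/0.392)(1 − 1.94×1.128/(0.392×26.1))]
= (1/1.128) ln[3.878 × 0.7861] = 0.8865 × ln(3.048) = 0.8865 × 1.115 = 0.9881 d.
L(t_c) = L₀ e^(−k_d t_c) = 26.1 × 0.6789 = 17.72 mg/L, and at the critical point k_2 D_c = k_d L, so D_c = (0.392/1.52) × 17.72 = 4.570 mg/L.
x_c = v t_c = 0.949 m/s × 0.9881 d × 86400 s/d = 81020 m ≈ 81.0 km.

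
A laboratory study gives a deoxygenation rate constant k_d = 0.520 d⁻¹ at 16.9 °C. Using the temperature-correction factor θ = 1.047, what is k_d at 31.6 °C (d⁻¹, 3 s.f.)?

k_d(T₂) = k_d(T₁) · θ^(T₂−T₁) = 0.520 × 1.047^(31.6−16.9)
= 0.520 × 1.047^14.7 = 0.520 × 1.964 = 1.021 d⁻¹.

k_d ≈ 1.02 d⁻¹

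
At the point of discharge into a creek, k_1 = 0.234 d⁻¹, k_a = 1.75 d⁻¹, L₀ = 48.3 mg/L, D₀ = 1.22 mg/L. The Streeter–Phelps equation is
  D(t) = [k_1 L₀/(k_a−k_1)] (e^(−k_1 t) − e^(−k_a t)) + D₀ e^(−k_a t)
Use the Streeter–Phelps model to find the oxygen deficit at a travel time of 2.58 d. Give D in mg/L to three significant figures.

D ≈ 4.01 mg/L

k_1 L₀/(k_a−k_1) = 0.234×48.3/(1.75−0.234) = 11.30/1.516 = 7.455 mg/L.
e^(−k_1 t) = e^(−0.234×2.580) = 0.5468; e^(−k_a t) = e^(−1.75×2.580) = 0.01094.
D = 7.455 × (0.5468 − 0.01094) + 1.22 × 0.01094 = 3.995 + 0.01335 = 4.008 mg/L.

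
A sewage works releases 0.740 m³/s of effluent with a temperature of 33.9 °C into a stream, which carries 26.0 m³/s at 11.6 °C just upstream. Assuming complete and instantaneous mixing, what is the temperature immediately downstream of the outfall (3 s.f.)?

Flow-weighted mixing: C = (Q_r C_r + Q_w C_w)/(Q_r + Q_w)
= (26.0×11.6 + 0.740×33.9)/(26.0 + 0.740) = 326.7/26.74 = 12.22 °C.

12.2 °C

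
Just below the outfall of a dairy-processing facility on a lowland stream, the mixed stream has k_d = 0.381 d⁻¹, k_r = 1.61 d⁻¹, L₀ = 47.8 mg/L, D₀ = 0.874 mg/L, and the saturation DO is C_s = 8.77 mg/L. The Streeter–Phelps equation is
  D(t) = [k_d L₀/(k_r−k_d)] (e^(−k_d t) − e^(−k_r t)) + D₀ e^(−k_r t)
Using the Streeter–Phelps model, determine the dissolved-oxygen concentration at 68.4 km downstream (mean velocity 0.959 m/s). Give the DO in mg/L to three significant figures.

Travel time t = x/v = 68.4 km / (0.959 m/s) = 68400 m / 0.959 m/s = 71320 s = 0.8255 d.
k_d L₀/(k_r−k_d) = 0.381×47.8/(1.61−0.381) = 18.21/1.229 = 14.82 mg/L.
e^(−k_d t) = e^(−0.381×0.8255) = 0.7301; e^(−k_r t) = e^(−1.61×0.8255) = 0.2647.
D = 14.82 × (0.7301 − 0.2647) + 0.874 × 0.2647 = 6.897 + 0.2314 = 7.128 mg/L.
DO = C_s − D = 8.77 − 7.128 = 1.642 mg/L.

DO ≈ 1.64 mg/L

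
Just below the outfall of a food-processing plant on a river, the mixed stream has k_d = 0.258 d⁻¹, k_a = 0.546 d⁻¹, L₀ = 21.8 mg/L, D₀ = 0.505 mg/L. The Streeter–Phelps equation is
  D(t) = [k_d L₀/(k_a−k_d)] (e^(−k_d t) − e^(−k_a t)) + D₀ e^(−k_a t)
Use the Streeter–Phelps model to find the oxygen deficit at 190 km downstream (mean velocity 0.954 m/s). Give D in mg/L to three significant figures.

Travel time t = x/v = 190 km / (0.954 m/s) = 190000 m / 0.954 m/s = 199200 s = 2.305 d.
k_d L₀/(k_a−k_d) = 0.258×21.8/(0.546−0.258) = 5.624/0.2880 = 19.53 mg/L.
e^(−k_d t) = e^(−0.258×2.305) = 0.5517; e^(−k_a t) = e^(−0.546×2.305) = 0.2841.
D = 19.53 × (0.5517 − 0.2841) + 0.505 × 0.2841 = 5.227 + 0.1434 = 5.371 mg/L.

D ≈ 5.37 mg/L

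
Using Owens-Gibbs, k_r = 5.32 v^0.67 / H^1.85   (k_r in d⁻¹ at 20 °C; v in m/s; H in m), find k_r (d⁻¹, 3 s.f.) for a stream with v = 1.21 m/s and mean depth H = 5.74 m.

k_r ≈ 0.238 d⁻¹

k_r = 5.32 × 1.21^0.67 / 5.74^1.85 = 5.32 × 1.136 / 25.35 = 0.2384 d⁻¹.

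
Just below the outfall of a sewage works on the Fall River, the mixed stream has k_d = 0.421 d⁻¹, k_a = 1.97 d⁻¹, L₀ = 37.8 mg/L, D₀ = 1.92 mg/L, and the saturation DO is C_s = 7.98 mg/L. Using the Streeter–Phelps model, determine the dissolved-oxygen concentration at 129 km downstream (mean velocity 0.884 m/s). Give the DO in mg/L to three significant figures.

DO ≈ 3.23 mg/L

Travel time t = x/v = 129 km / (0.884 m/s) = 129000 m / 0.884 m/s = 145900 s = 1.689 d.
k_d L₀/(k_a−k_d) = 0.421×37.8/(1.97−0.421) = 15.91/1.549 = 10.27 mg/L.
e^(−k_d t) = e^(−0.421×1.689) = 0.4911; e^(−k_a t) = e^(−1.97×1.689) = 0.03589.
D = 10.27 × (0.4911 − 0.03589) + 1.92 × 0.03589 = 4.677 + 0.06891 = 4.746 mg/L.
DO = C_s − D = 7.98 − 4.746 = 3.234 mg/L.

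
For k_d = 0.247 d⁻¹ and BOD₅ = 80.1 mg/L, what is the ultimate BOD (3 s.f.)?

L₀ ≈ 113 mg/L

BOD₅ = L₀(1 − e^(−5k_d)) ⇒ L₀ = BOD₅ / (1 − e^(−5×0.247))
= 80.1 / (1 − 0.2908) = 80.1 / 0.7092 = 112.9 mg/L.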